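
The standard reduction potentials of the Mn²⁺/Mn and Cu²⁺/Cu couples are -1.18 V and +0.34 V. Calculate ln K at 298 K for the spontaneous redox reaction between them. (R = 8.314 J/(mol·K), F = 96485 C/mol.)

E°_cell = +0.34 − (-1.18) = 1.52 V, with n = 2 electrons transferred.
At equilibrium E = 0, so the Nernst equation gives ln K = nFE°/RT = (2)(96485)(1.52)/((8.314)(298)) = 118.39.

ln K = 118.4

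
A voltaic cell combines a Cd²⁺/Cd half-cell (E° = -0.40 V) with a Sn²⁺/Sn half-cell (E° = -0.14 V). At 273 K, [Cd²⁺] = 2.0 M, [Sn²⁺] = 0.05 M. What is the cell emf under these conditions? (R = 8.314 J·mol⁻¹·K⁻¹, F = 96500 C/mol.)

The Sn²⁺/Sn couple has the higher reduction potential and acts as the cathode, so E°_cell = -0.14 − (-0.40) = 0.26 V.
Balancing electrons gives n = 2; the reaction quotient is Q = [Cd²⁺]/[Sn²⁺] = 40.0.
E = E° − (RT/nF) ln Q = 0.26 − (8.314×273)/(2×96500) × (3.689) = 0.260 − 0.043 = 0.217 V.

0.217 V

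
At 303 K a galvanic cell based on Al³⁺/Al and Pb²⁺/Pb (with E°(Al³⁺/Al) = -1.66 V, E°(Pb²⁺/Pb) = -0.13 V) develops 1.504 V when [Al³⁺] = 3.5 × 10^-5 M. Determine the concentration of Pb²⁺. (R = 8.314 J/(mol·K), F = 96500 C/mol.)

1.5 × 10^-4 M

From the Nernst equation, ln Q = nF(E° − E)/RT = 6×96500×(1.53 − 1.504)/(8.314×303) = 5.976, so Q = 394.
With Q = [Al³⁺]^2/[Pb²⁺]^3 and the known concentrations, [Pb²⁺]^3 in the denominator gives [Pb²⁺] = 1.5 × 10^-4 M.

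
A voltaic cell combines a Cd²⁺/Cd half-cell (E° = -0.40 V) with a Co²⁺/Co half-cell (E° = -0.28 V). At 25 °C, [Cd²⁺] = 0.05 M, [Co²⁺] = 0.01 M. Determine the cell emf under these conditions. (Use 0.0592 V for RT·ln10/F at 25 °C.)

The Co²⁺/Co couple has the higher reduction potential and acts as the cathode, so E°_cell = -0.28 − (-0.40) = 0.12 V.
Balancing electrons gives n = 2; the reaction quotient is Q = [Cd²⁺]/[Co²⁺] = 5.00.
At 25 °C, E = E° − (0.0592/n) log Q = 0.12 − (0.0592/2)(0.699) = 0.120 − 0.021 = 0.099 V.

0.099 V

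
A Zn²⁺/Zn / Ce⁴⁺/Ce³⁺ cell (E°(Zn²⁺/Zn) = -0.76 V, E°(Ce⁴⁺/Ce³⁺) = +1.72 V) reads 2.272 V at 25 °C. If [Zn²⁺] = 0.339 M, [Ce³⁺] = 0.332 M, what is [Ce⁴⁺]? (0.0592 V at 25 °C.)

From the Nernst equation, log Q = n(E° − E)/0.0592 = 2(2.48 − 2.272)/0.0592 = 7.027, so Q = 1.06 × 10^7.
With Q = [Zn²⁺]·[Ce³⁺]^2/[Ce⁴⁺]^2 and the known concentrations, [Ce⁴⁺]^2 in the denominator gives [Ce⁴⁺] = 5.9 × 10^-5 M.

5.9 × 10^-5 M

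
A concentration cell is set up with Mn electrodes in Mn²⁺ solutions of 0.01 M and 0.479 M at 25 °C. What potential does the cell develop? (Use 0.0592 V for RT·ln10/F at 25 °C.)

0.050 V

Both half-cells are Mn²⁺/Mn, so E°_cell = 0. The concentrated side is the cathode; the cell reaction moves Mn²⁺ from high to low concentration with n = 2.
Q = [Mn²⁺]_dilute/[Mn²⁺]_conc = 0.01/0.479 = 0.0209.
E = 0 − (0.0592/2) log Q = −(0.0592/2)(-1.680) = 0.0497 V.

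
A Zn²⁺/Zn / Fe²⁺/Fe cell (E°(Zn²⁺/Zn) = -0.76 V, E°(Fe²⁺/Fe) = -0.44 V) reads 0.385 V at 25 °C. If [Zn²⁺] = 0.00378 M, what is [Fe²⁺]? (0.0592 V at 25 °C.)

0.59 M

From the Nernst equation, log Q = n(E° − E)/0.0592 = 2(0.32 − 0.385)/0.0592 = -2.196, so Q = 0.00637.
With Q = [Zn²⁺]/[Fe²⁺] and the known concentrations, [Fe²⁺] in the denominator gives [Fe²⁺] = 0.59 M.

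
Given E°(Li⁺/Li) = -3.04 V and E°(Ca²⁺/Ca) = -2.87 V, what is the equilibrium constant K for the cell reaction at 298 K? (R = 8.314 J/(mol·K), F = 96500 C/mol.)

E°_cell = -2.87 − (-3.04) = 0.17 V, with n = 2 electrons transferred.
At equilibrium E = 0, so the Nernst equation gives ln K = nFE°/RT = (2)(96500)(0.17)/((8.314)(298)) = 13.24.
K = e^13.24 = 5.6 × 10^5.

5.6 × 10^5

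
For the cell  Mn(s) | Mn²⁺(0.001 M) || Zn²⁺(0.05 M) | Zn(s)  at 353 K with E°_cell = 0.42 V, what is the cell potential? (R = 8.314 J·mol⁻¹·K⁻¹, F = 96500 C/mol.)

0.479 V

Balancing electrons gives n = 2; the reaction quotient is Q = [Mn²⁺]/[Zn²⁺] = 0.0200.
E = E° − (RT/nF) ln Q = 0.42 − (8.314×353)/(2×96500) × (-3.912) = 0.420 + 0.059 = 0.479 V.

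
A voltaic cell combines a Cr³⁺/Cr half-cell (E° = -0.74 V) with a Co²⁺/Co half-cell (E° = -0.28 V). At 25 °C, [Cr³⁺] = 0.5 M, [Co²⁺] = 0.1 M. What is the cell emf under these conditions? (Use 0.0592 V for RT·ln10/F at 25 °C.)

0.436 V

The Co²⁺/Co couple has the higher reduction potential and acts as the cathode, so E°_cell = -0.28 − (-0.74) = 0.46 V.
Balancing electrons gives n = 6; the reaction quotient is Q = [Cr³⁺]^2/[Co²⁺]^3 = 250.
At 25 °C, E = E° − (0.0592/n) log Q = 0.46 − (0.0592/6)(2.398) = 0.460 − 0.024 = 0.436 V.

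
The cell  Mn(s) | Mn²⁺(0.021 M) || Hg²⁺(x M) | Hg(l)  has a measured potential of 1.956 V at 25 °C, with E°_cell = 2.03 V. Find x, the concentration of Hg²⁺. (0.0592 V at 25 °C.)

From the Nernst equation, log Q = n(E° − E)/0.0592 = 2(2.03 − 1.956)/0.0592 = 2.500, so Q = 316.
With Q = [Mn²⁺]/[Hg²⁺] and the known concentrations, [Hg²⁺] in the denominator gives [Hg²⁺] = 6.6 × 10^-5 M.

6.6 × 10^-5 M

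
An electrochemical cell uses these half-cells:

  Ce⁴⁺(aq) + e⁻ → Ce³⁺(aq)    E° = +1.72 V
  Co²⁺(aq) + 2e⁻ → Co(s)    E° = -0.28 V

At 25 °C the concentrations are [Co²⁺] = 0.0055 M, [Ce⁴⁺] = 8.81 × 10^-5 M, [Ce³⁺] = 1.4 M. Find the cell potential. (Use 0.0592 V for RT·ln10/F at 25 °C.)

1.82 V

The Ce⁴⁺/Ce³⁺ couple has the higher reduction potential and acts as the cathode, so E°_cell = +1.72 − (-0.28) = 2.00 V.
Balancing electrons gives n = 2; the reaction quotient is Q = [Co²⁺]·[Ce³⁺]^2/[Ce⁴⁺]^2 = 1.39 × 10^6.
At 25 °C, E = E° − (0.0592/n) log Q = 2.00 − (0.0592/2)(6.143) = 2.000 − 0.182 = 1.818 V.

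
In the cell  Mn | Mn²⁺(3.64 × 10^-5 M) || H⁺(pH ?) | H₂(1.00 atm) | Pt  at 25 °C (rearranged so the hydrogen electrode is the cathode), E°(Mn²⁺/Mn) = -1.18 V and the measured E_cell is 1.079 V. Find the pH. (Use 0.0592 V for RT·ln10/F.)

pH = 3.93

E°_cell = 1.18 V and n = 2.
log Q = n(E° − E)/0.0592 = 2×(1.18 − 1.079)/0.0592 = 3.412.
With Q = [Mn²⁺]·P(H₂) / [H⁺]^2, solving for [H⁺] gives log[H⁺] = -3.926, so pH = 3.93.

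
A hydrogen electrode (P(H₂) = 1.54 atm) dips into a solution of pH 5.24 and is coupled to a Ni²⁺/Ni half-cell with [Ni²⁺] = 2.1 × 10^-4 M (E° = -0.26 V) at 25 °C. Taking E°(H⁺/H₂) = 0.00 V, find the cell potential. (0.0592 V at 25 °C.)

0.053 V

The hydrogen couple is the cathode, so E°_cell = 0.26 V; n = 2.
[H⁺] = 10^(−5.24) = 5.8 × 10^-6 M, and Q = [Ni²⁺]·P(H₂) / [H⁺]^2 = 9.77 × 10^6.
E = E° − (0.0592/2) log Q = 0.26 − (0.0592/2)(6.990) = 0.053 V.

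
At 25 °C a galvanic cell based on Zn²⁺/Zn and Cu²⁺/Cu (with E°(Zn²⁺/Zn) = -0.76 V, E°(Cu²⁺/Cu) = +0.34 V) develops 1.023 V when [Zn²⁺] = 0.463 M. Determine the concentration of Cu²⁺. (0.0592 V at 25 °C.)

0.0012 M

From the Nernst equation, log Q = n(E° − E)/0.0592 = 2(1.10 − 1.023)/0.0592 = 2.601, so Q = 399.
With Q = [Zn²⁺]/[Cu²⁺] and the known concentrations, [Cu²⁺] in the denominator gives [Cu²⁺] = 0.0012 M.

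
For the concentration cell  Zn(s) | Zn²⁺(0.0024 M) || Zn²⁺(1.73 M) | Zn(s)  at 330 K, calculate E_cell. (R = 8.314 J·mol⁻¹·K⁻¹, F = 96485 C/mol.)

0.094 V

Both half-cells are Zn²⁺/Zn, so E°_cell = 0. The concentrated side is the cathode; the cell reaction moves Zn²⁺ from high to low concentration with n = 2.
Q = [Zn²⁺]_dilute/[Zn²⁺]_conc = 0.0024/1.73 = 0.00139.
E = 0 − (RT/nF) ln Q = −((8.314×330)/(2×96485))(-6.580) = 0.0936 V.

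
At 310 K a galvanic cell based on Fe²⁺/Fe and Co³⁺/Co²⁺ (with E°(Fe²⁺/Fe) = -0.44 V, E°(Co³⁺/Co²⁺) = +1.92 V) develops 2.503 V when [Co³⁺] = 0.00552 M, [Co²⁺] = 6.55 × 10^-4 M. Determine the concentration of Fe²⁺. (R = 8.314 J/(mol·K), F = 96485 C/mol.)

0.0016 M

From the Nernst equation, ln Q = nF(E° − E)/RT = 2×96485×(2.36 − 2.503)/(8.314×310) = -10.707, so Q = 2.24 × 10^-5.
With Q = [Fe²⁺]·[Co²⁺]^2/[Co³⁺]^2 and the known concentrations, [Fe²⁺] in the numerator gives [Fe²⁺] = 0.0016 M.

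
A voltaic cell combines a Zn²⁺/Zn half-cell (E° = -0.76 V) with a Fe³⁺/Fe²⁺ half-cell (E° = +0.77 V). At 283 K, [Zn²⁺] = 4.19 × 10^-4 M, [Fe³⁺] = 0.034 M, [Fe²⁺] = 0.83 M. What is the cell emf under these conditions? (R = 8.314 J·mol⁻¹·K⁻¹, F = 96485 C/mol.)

1.55 V

The Fe³⁺/Fe²⁺ couple has the higher reduction potential and acts as the cathode, so E°_cell = +0.77 − (-0.76) = 1.53 V.
Balancing electrons gives n = 2; the reaction quotient is Q = [Zn²⁺]·[Fe²⁺]^2/[Fe³⁺]^2 = 0.250.
E = E° − (RT/nF) ln Q = 1.53 − (8.314×283)/(2×96485) × (-1.388) = 1.530 + 0.017 = 1.547 V.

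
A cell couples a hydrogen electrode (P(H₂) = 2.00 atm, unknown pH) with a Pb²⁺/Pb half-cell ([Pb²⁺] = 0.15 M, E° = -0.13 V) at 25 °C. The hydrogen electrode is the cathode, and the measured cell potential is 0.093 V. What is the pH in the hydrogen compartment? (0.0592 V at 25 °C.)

E°_cell = 0.13 V and n = 2.
log Q = n(E° − E)/0.0592 = 2×(0.13 − 0.093)/0.0592 = 1.250.
With Q = [Pb²⁺]·P(H₂) / [H⁺]^2, solving for [H⁺] gives log[H⁺] = -0.886, so pH = 0.89.

pH = 0.89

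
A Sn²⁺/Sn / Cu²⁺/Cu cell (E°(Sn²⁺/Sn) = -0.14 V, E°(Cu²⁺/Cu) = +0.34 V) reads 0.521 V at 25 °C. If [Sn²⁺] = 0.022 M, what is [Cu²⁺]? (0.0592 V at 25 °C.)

0.53 M

From the Nernst equation, log Q = n(E° − E)/0.0592 = 2(0.48 − 0.521)/0.0592 = -1.385, so Q = 0.0412.
With Q = [Sn²⁺]/[Cu²⁺] and the known concentrations, [Cu²⁺] in the denominator gives [Cu²⁺] = 0.53 M.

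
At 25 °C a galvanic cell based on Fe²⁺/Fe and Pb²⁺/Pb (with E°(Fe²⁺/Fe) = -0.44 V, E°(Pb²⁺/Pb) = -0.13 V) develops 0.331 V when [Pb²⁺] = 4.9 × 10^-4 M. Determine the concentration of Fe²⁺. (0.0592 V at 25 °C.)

9.6 × 10^-5 M

From the Nernst equation, log Q = n(E° − E)/0.0592 = 2(0.31 − 0.331)/0.0592 = -0.709, so Q = 0.195.
With Q = [Fe²⁺]/[Pb²⁺] and the known concentrations, [Fe²⁺] in the numerator gives [Fe²⁺] = 9.6 × 10^-5 M.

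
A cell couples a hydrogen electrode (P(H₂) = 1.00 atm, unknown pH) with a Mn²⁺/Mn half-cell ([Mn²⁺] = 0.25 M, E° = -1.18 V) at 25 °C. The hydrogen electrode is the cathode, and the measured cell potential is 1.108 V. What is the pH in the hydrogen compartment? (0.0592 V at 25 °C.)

E°_cell = 1.18 V and n = 2.
log Q = n(E° − E)/0.0592 = 2×(1.18 − 1.108)/0.0592 = 2.432.
With Q = [Mn²⁺]·P(H₂) / [H⁺]^2, solving for [H⁺] gives log[H⁺] = -1.517, so pH = 1.52.

pH = 1.52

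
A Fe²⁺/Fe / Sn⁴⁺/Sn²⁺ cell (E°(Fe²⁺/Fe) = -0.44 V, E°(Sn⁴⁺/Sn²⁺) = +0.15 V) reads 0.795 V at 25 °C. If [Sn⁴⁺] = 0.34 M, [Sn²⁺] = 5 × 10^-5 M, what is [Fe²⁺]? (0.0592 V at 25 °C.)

8.1 × 10^-4 M

From the Nernst equation, log Q = n(E° − E)/0.0592 = 2(0.59 − 0.795)/0.0592 = -6.926, so Q = 1.19 × 10^-7.
With Q = [Fe²⁺]·[Sn²⁺]/[Sn⁴⁺] and the known concentrations, [Fe²⁺] in the numerator gives [Fe²⁺] = 8.1 × 10^-4 M.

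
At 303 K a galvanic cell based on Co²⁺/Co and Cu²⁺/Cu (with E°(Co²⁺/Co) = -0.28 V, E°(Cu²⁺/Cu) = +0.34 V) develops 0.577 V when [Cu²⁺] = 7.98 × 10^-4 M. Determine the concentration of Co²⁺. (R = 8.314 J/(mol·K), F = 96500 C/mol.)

0.022 M

From the Nernst equation, ln Q = nF(E° − E)/RT = 2×96500×(0.62 − 0.577)/(8.314×303) = 3.294, so Q = 27.0.
With Q = [Co²⁺]/[Cu²⁺] and the known concentrations, [Co²⁺] in the numerator gives [Co²⁺] = 0.022 M.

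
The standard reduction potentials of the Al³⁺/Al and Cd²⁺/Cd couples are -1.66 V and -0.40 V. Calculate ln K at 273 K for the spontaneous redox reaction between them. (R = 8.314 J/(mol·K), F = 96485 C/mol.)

ln K = 321.4

E°_cell = -0.40 − (-1.66) = 1.26 V, with n = 6 electrons transferred.
At equilibrium E = 0, so the Nernst equation gives ln K = nFE°/RT = (6)(96485)(1.26)/((8.314)(273)) = 321.37.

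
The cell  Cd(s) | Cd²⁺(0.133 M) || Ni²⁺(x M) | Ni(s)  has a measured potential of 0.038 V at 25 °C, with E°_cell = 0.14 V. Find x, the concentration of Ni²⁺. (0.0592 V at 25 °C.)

From the Nernst equation, log Q = n(E° − E)/0.0592 = 2(0.14 − 0.038)/0.0592 = 3.446, so Q = 2790.
With Q = [Cd²⁺]/[Ni²⁺] and the known concentrations, [Ni²⁺] in the denominator gives [Ni²⁺] = 4.8 × 10^-5 M.

4.8 × 10^-5 M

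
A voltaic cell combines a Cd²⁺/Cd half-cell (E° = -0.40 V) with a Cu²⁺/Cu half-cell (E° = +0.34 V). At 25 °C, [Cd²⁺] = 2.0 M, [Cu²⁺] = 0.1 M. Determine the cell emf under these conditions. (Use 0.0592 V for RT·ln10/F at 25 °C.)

0.701 V

The Cu²⁺/Cu couple has the higher reduction potential and acts as the cathode, so E°_cell = +0.34 − (-0.40) = 0.74 V.
Balancing electrons gives n = 2; the reaction quotient is Q = [Cd²⁺]/[Cu²⁺] = 20.0.
At 25 °C, E = E° − (0.0592/n) log Q = 0.74 − (0.0592/2)(1.301) = 0.740 − 0.039 = 0.701 V.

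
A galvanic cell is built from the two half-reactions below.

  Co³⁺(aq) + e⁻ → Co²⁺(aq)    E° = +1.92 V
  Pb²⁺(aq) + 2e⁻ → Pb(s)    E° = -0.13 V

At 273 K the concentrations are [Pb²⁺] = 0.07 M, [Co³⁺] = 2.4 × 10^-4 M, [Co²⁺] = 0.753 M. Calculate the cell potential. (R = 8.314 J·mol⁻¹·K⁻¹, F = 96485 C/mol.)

The Co³⁺/Co²⁺ couple has the higher reduction potential and acts as the cathode, so E°_cell = +1.92 − (-0.13) = 2.05 V.
Balancing electrons gives n = 2; the reaction quotient is Q = [Pb²⁺]·[Co²⁺]^2/[Co³⁺]^2 = 6.89 × 10^5.
E = E° − (RT/nF) ln Q = 2.05 − (8.314×273)/(2×96485) × (13.443) = 2.050 − 0.158 = 1.892 V.

1.89 V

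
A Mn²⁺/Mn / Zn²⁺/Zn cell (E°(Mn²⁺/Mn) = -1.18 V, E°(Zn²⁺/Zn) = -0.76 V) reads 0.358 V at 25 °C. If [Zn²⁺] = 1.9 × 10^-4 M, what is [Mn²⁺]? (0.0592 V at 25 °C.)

From the Nernst equation, log Q = n(E° − E)/0.0592 = 2(0.42 − 0.358)/0.0592 = 2.095, so Q = 124.
With Q = [Mn²⁺]/[Zn²⁺] and the known concentrations, [Mn²⁺] in the numerator gives [Mn²⁺] = 0.024 M.

0.024 M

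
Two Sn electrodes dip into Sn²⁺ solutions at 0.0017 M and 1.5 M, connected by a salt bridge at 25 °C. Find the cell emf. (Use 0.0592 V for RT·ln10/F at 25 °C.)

Both half-cells are Sn²⁺/Sn, so E°_cell = 0. The concentrated side is the cathode; the cell reaction moves Sn²⁺ from high to low concentration with n = 2.
Q = [Sn²⁺]_dilute/[Sn²⁺]_conc = 0.0017/1.5 = 0.00113.
E = 0 − (0.0592/2) log Q = −(0.0592/2)(-2.946) = 0.0872 V.

0.087 V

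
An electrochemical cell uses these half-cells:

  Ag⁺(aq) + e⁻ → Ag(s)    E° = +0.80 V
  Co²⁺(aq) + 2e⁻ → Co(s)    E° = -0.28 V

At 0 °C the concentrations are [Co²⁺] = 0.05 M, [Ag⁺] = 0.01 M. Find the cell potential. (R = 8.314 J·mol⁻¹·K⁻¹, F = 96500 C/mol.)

The Ag⁺/Ag couple has the higher reduction potential and acts as the cathode, so E°_cell = +0.80 − (-0.28) = 1.08 V.
Balancing electrons gives n = 2; the reaction quotient is Q = [Co²⁺]/[Ag⁺]^2 = 500.
E = E° − (RT/nF) ln Q = 1.08 − (8.314×273)/(2×96500) × (6.215) = 1.080 − 0.073 = 1.007 V.

1.01 V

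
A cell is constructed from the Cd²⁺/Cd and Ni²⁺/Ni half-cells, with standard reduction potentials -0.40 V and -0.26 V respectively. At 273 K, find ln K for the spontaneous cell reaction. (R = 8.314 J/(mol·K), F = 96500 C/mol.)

E°_cell = -0.26 − (-0.40) = 0.14 V, with n = 2 electrons transferred.
At equilibrium E = 0, so the Nernst equation gives ln K = nFE°/RT = (2)(96500)(0.14)/((8.314)(273)) = 11.90.

ln K = 11.9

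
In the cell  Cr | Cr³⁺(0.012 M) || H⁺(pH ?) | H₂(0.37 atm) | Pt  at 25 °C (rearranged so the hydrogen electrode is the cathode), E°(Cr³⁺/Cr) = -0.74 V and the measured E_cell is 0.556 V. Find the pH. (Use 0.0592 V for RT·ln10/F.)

E°_cell = 0.74 V and n = 6.
log Q = n(E° − E)/0.0592 = 6×(0.74 − 0.556)/0.0592 = 18.649.
With Q = [Cr³⁺]^2·P(H₂)^3 / [H⁺]^6, solving for [H⁺] gives log[H⁺] = -3.964, so pH = 3.96.

pH = 3.96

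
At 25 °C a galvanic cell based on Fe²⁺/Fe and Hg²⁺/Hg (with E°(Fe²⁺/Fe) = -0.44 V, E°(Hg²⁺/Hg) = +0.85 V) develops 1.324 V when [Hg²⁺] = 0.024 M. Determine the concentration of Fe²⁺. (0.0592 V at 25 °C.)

0.0017 M

From the Nernst equation, log Q = n(E° − E)/0.0592 = 2(1.29 − 1.324)/0.0592 = -1.149, so Q = 0.0710.
With Q = [Fe²⁺]/[Hg²⁺] and the known concentrations, [Fe²⁺] in the numerator gives [Fe²⁺] = 0.0017 M.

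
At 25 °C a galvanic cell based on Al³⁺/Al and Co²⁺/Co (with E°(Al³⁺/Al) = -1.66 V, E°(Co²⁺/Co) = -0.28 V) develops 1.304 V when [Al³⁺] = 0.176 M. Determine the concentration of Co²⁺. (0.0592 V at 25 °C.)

From the Nernst equation, log Q = n(E° − E)/0.0592 = 6(1.38 − 1.304)/0.0592 = 7.703, so Q = 5.04 × 10^7.
With Q = [Al³⁺]^2/[Co²⁺]^3 and the known concentrations, [Co²⁺]^3 in the denominator gives [Co²⁺] = 8.5 × 10^-4 M.

8.5 × 10^-4 M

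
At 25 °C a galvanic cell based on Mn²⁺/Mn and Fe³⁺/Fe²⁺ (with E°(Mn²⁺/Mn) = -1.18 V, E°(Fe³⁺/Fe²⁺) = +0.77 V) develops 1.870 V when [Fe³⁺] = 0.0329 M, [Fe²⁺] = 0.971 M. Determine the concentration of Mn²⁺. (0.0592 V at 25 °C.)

From the Nernst equation, log Q = n(E° − E)/0.0592 = 2(1.95 − 1.870)/0.0592 = 2.703, so Q = 504.
With Q = [Mn²⁺]·[Fe²⁺]^2/[Fe³⁺]^2 and the known concentrations, [Mn²⁺] in the numerator gives [Mn²⁺] = 0.58 M.

0.58 M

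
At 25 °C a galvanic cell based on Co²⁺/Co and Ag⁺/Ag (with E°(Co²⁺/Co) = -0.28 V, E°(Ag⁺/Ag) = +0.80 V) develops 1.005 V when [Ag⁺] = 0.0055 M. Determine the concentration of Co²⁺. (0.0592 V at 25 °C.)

From the Nernst equation, log Q = n(E° − E)/0.0592 = 2(1.08 − 1.005)/0.0592 = 2.534, so Q = 342.
With Q = [Co²⁺]/[Ag⁺]^2 and the known concentrations, [Co²⁺] in the numerator gives [Co²⁺] = 0.01 M.

0.01 M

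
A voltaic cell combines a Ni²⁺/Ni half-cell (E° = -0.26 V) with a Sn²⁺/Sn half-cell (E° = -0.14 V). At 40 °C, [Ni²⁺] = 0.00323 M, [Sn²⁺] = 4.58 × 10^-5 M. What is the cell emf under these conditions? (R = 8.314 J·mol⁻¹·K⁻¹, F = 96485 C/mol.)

The Sn²⁺/Sn couple has the higher reduction potential and acts as the cathode, so E°_cell = -0.14 − (-0.26) = 0.12 V.
Balancing electrons gives n = 2; the reaction quotient is Q = [Ni²⁺]/[Sn²⁺] = 70.5.
E = E° − (RT/nF) ln Q = 0.12 − (8.314×313)/(2×96485) × (4.256) = 0.120 − 0.057 = 0.063 V.

0.063 V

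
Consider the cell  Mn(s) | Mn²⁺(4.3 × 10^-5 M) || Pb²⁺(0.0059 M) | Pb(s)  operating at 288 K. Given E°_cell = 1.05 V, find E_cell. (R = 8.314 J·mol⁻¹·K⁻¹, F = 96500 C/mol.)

Balancing electrons gives n = 2; the reaction quotient is Q = [Mn²⁺]/[Pb²⁺] = 0.00729.
E = E° − (RT/nF) ln Q = 1.05 − (8.314×288)/(2×96500) × (-4.922) = 1.050 + 0.061 = 1.111 V.

1.11 V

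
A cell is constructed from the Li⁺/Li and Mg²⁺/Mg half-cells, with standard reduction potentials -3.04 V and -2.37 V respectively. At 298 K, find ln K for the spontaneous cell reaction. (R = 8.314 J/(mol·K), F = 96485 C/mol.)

ln K = 52.2

E°_cell = -2.37 − (-3.04) = 0.67 V, with n = 2 electrons transferred.
At equilibrium E = 0, so the Nernst equation gives ln K = nFE°/RT = (2)(96485)(0.67)/((8.314)(298)) = 52.18.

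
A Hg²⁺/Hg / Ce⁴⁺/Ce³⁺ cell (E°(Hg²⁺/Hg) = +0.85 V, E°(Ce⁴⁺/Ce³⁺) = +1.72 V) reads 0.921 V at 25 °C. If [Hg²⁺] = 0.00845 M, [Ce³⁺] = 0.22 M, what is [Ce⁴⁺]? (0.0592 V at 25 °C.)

0.15 M

From the Nernst equation, log Q = n(E° − E)/0.0592 = 2(0.87 − 0.921)/0.0592 = -1.723, so Q = 0.0189.
With Q = [Hg²⁺]·[Ce³⁺]^2/[Ce⁴⁺]^2 and the known concentrations, [Ce⁴⁺]^2 in the denominator gives [Ce⁴⁺] = 0.15 M.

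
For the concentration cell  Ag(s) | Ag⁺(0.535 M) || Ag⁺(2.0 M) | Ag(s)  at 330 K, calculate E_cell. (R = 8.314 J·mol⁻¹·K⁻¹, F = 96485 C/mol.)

0.038 V

Both half-cells are Ag⁺/Ag, so E°_cell = 0. The concentrated side is the cathode; the cell reaction moves Ag⁺ from high to low concentration with n = 1.
Q = [Ag⁺]_dilute/[Ag⁺]_conc = 0.535/2.0 = 0.267.
E = 0 − (RT/nF) ln Q = −((8.314×330)/(1×96485))(-1.319) = 0.0375 V.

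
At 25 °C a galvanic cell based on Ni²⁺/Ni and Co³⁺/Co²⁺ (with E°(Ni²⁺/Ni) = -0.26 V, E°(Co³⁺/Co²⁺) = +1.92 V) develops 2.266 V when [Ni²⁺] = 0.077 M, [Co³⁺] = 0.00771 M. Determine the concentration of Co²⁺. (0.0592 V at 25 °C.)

From the Nernst equation, log Q = n(E° − E)/0.0592 = 2(2.18 − 2.266)/0.0592 = -2.905, so Q = 0.00124.
With Q = [Ni²⁺]·[Co²⁺]^2/[Co³⁺]^2 and the known concentrations, [Co²⁺]^2 in the numerator gives [Co²⁺] = 9.8 × 10^-4 M.

9.8 × 10^-4 M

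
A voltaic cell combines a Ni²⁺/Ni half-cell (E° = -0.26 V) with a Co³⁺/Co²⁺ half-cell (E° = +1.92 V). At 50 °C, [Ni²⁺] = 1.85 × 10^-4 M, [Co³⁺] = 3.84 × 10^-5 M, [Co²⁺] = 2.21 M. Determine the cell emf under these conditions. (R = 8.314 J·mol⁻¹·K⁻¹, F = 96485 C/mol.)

1.99 V

The Co³⁺/Co²⁺ couple has the higher reduction potential and acts as the cathode, so E°_cell = +1.92 − (-0.26) = 2.18 V.
Balancing electrons gives n = 2; the reaction quotient is Q = [Ni²⁺]·[Co²⁺]^2/[Co³⁺]^2 = 6.13 × 10^5.
E = E° − (RT/nF) ln Q = 2.18 − (8.314×323)/(2×96485) × (13.326) = 2.180 − 0.185 = 1.995 V.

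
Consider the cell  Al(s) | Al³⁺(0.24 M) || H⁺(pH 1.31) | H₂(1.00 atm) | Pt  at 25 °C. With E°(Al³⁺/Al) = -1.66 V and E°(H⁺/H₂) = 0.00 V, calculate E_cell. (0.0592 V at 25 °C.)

1.59 V

The hydrogen couple is the cathode, so E°_cell = 1.66 V; n = 6.
[H⁺] = 10^(−1.31) = 0.049 M, and Q = [Al³⁺]^2·P(H₂)^3 / [H⁺]^6 = 4.17 × 10^6.
E = E° − (0.0592/6) log Q = 1.66 − (0.0592/6)(6.620) = 1.595 V.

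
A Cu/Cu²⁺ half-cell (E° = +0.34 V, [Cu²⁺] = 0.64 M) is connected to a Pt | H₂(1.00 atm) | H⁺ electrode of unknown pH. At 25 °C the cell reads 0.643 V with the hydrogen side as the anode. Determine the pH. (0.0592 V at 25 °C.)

pH = 5.22

E°_cell = 0.34 V and n = 2.
log Q = n(E° − E)/0.0592 = 2×(0.34 − 0.643)/0.0592 = -10.236.
With Q = [H⁺]^2 / ([Cu²⁺]·P(H₂)), solving for [H⁺] gives log[H⁺] = -5.215, so pH = 5.22.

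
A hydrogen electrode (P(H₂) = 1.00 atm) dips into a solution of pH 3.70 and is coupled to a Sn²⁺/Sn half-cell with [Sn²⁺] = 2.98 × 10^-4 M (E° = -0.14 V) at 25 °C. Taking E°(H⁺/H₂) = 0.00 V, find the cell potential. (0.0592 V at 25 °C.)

The hydrogen couple is the cathode, so E°_cell = 0.14 V; n = 2.
[H⁺] = 10^(−3.70) = 2 × 10^-4 M, and Q = [Sn²⁺]·P(H₂) / [H⁺]^2 = 7490.
E = E° − (0.0592/2) log Q = 0.14 − (0.0592/2)(3.874) = 0.025 V.

0.025 V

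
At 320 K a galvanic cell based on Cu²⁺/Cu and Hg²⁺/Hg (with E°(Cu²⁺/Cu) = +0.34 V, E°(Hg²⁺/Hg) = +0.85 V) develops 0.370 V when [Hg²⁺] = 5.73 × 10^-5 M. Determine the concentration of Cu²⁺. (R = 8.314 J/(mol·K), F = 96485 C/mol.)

From the Nernst equation, ln Q = nF(E° − E)/RT = 2×96485×(0.51 − 0.370)/(8.314×320) = 10.154, so Q = 2.57 × 10^4.
With Q = [Cu²⁺]/[Hg²⁺] and the known concentrations, [Cu²⁺] in the numerator gives [Cu²⁺] = 1.5 M.

1.5 M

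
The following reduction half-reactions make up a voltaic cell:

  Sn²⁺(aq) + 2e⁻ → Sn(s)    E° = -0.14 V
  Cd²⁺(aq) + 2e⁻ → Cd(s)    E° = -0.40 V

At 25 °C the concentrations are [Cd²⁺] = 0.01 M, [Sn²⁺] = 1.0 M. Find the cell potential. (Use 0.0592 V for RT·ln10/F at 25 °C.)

The Sn²⁺/Sn couple has the higher reduction potential and acts as the cathode, so E°_cell = -0.14 − (-0.40) = 0.26 V.
Balancing electrons gives n = 2; the reaction quotient is Q = [Cd²⁺]/[Sn²⁺] = 0.0100.
At 25 °C, E = E° − (0.0592/n) log Q = 0.26 − (0.0592/2)(-2.000) = 0.260 + 0.059 = 0.319 V.

0.319 V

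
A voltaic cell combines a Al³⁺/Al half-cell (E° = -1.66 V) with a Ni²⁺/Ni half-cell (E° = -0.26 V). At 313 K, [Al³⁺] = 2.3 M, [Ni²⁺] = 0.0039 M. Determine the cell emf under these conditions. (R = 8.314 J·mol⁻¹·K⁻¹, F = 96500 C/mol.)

The Ni²⁺/Ni couple has the higher reduction potential and acts as the cathode, so E°_cell = -0.26 − (-1.66) = 1.40 V.
Balancing electrons gives n = 6; the reaction quotient is Q = [Al³⁺]^2/[Ni²⁺]^3 = 8.92 × 10^7.
E = E° − (RT/nF) ln Q = 1.40 − (8.314×313)/(6×96500) × (18.306) = 1.400 − 0.082 = 1.318 V.

1.32 V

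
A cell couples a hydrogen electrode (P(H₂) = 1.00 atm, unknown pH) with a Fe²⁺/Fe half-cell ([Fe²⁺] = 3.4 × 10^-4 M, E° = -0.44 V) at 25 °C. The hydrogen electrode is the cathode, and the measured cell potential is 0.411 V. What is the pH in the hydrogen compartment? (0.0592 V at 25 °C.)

E°_cell = 0.44 V and n = 2.
log Q = n(E° − E)/0.0592 = 2×(0.44 − 0.411)/0.0592 = 0.980.
With Q = [Fe²⁺]·P(H₂) / [H⁺]^2, solving for [H⁺] gives log[H⁺] = -2.224, so pH = 2.22.

pH = 2.22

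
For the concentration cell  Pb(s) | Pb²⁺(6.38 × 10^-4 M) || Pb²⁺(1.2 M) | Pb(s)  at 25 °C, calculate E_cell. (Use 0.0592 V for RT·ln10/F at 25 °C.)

0.097 V

Both half-cells are Pb²⁺/Pb, so E°_cell = 0. The concentrated side is the cathode; the cell reaction moves Pb²⁺ from high to low concentration with n = 2.
Q = [Pb²⁺]_dilute/[Pb²⁺]_conc = 6.38 × 10^-4/1.2 = 5.32 × 10^-4.
E = 0 − (0.0592/2) log Q = −(0.0592/2)(-3.274) = 0.0969 V.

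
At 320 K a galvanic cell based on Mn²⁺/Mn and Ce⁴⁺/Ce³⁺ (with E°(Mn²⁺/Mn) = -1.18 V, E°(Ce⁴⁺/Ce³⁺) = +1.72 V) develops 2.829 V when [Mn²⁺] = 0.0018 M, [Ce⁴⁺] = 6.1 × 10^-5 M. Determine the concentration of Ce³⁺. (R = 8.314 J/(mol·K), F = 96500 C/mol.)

From the Nernst equation, ln Q = nF(E° − E)/RT = 2×96500×(2.90 − 2.829)/(8.314×320) = 5.151, so Q = 173.
With Q = [Mn²⁺]·[Ce³⁺]^2/[Ce⁴⁺]^2 and the known concentrations, [Ce³⁺]^2 in the numerator gives [Ce³⁺] = 0.019 M.

0.019 M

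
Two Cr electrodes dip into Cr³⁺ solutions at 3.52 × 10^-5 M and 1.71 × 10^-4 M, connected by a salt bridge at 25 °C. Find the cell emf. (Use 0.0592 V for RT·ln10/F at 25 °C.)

Both half-cells are Cr³⁺/Cr, so E°_cell = 0. The concentrated side is the cathode; the cell reaction moves Cr³⁺ from high to low concentration with n = 3.
Q = [Cr³⁺]_dilute/[Cr³⁺]_conc = 3.52 × 10^-5/1.71 × 10^-4 = 0.206.
E = 0 − (0.0592/3) log Q = −(0.0592/3)(-0.686) = 0.0135 V.

0.014 V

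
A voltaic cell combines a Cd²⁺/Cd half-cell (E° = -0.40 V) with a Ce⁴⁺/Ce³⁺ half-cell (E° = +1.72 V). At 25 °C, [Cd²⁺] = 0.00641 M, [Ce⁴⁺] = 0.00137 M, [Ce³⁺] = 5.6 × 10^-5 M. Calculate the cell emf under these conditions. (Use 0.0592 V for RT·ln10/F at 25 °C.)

The Ce⁴⁺/Ce³⁺ couple has the higher reduction potential and acts as the cathode, so E°_cell = +1.72 − (-0.40) = 2.12 V.
Balancing electrons gives n = 2; the reaction quotient is Q = [Cd²⁺]·[Ce³⁺]^2/[Ce⁴⁺]^2 = 1.07 × 10^-5.
At 25 °C, E = E° − (0.0592/n) log Q = 2.12 − (0.0592/2)(-4.970) = 2.120 + 0.147 = 2.267 V.

2.27 V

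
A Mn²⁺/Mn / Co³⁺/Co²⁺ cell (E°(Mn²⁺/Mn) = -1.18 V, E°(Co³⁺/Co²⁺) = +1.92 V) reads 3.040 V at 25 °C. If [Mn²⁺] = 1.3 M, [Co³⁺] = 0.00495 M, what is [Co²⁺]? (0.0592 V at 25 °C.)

From the Nernst equation, log Q = n(E° − E)/0.0592 = 2(3.10 − 3.040)/0.0592 = 2.027, so Q = 106.
With Q = [Mn²⁺]·[Co²⁺]^2/[Co³⁺]^2 and the known concentrations, [Co²⁺]^2 in the numerator gives [Co²⁺] = 0.045 M.

0.045 M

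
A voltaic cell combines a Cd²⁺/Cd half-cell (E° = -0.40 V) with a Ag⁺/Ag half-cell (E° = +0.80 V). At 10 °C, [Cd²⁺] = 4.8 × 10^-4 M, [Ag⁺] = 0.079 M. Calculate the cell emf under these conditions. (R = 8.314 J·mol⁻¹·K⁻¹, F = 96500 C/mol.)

1.23 V

The Ag⁺/Ag couple has the higher reduction potential and acts as the cathode, so E°_cell = +0.80 − (-0.40) = 1.20 V.
Balancing electrons gives n = 2; the reaction quotient is Q = [Cd²⁺]/[Ag⁺]^2 = 0.0769.
E = E° − (RT/nF) ln Q = 1.20 − (8.314×283)/(2×96500) × (-2.565) = 1.200 + 0.031 = 1.231 V.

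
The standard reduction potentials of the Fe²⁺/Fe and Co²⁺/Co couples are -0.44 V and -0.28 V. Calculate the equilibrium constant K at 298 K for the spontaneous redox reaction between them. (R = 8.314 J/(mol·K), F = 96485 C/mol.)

E°_cell = -0.28 − (-0.44) = 0.16 V, with n = 2 electrons transferred.
At equilibrium E = 0, so the Nernst equation gives ln K = nFE°/RT = (2)(96485)(0.16)/((8.314)(298)) = 12.46.
K = e^12.46 = 2.6 × 10^5.

2.6 × 10^5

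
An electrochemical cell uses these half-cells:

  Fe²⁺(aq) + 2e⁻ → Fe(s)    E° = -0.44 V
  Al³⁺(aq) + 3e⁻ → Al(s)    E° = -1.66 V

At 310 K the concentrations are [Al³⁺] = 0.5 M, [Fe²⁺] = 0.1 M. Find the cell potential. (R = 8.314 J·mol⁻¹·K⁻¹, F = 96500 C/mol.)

1.20 V

The Fe²⁺/Fe couple has the higher reduction potential and acts as the cathode, so E°_cell = -0.44 − (-1.66) = 1.22 V.
Balancing electrons gives n = 6; the reaction quotient is Q = [Al³⁺]^2/[Fe²⁺]^3 = 250.
E = E° − (RT/nF) ln Q = 1.22 − (8.314×310)/(6×96500) × (5.521) = 1.220 − 0.025 = 1.195 V.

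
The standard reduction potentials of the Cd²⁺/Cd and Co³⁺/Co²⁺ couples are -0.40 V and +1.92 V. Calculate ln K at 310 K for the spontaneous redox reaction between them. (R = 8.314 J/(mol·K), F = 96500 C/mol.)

ln K = 173.7

E°_cell = +1.92 − (-0.40) = 2.32 V, with n = 2 electrons transferred.
At equilibrium E = 0, so the Nernst equation gives ln K = nFE°/RT = (2)(96500)(2.32)/((8.314)(310)) = 173.73.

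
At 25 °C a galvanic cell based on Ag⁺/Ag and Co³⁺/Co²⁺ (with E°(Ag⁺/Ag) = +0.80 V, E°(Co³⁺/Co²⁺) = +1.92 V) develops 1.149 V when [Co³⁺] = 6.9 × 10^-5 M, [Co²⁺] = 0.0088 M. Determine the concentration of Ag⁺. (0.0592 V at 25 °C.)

From the Nernst equation, log Q = n(E° − E)/0.0592 = 1(1.12 − 1.149)/0.0592 = -0.490, so Q = 0.324.
With Q = [Ag⁺]·[Co²⁺]/[Co³⁺] and the known concentrations, [Ag⁺] in the numerator gives [Ag⁺] = 0.0025 M.

0.0025 M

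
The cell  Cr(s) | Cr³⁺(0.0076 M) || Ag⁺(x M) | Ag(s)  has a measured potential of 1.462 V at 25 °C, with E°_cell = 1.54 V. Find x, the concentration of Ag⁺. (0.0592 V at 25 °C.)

From the Nernst equation, log Q = n(E° − E)/0.0592 = 3(1.54 − 1.462)/0.0592 = 3.953, so Q = 8970.
With Q = [Cr³⁺]/[Ag⁺]^3 and the known concentrations, [Ag⁺]^3 in the denominator gives [Ag⁺] = 0.0095 M.

0.0095 M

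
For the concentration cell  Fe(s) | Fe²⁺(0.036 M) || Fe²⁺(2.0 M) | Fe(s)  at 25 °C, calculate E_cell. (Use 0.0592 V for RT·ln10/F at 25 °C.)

Both half-cells are Fe²⁺/Fe, so E°_cell = 0. The concentrated side is the cathode; the cell reaction moves Fe²⁺ from high to low concentration with n = 2.
Q = [Fe²⁺]_dilute/[Fe²⁺]_conc = 0.036/2.0 = 0.0180.
E = 0 − (0.0592/2) log Q = −(0.0592/2)(-1.745) = 0.0517 V.

0.052 V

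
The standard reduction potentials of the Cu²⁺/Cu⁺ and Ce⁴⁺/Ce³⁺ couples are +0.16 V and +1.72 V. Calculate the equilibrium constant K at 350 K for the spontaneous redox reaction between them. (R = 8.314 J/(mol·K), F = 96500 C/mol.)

2.9 × 10^22

E°_cell = +1.72 − (+0.16) = 1.56 V, with n = 1 electron transferred.
At equilibrium E = 0, so the Nernst equation gives ln K = nFE°/RT = (1)(96500)(1.56)/((8.314)(350)) = 51.73.
K = e^51.73 = 2.9 × 10^22.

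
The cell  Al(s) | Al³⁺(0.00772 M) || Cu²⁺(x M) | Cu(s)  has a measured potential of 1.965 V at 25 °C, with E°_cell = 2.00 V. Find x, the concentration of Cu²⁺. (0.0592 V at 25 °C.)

0.0026 M

From the Nernst equation, log Q = n(E° − E)/0.0592 = 6(2.00 − 1.965)/0.0592 = 3.547, so Q = 3530.
With Q = [Al³⁺]^2/[Cu²⁺]^3 and the known concentrations, [Cu²⁺]^3 in the denominator gives [Cu²⁺] = 0.0026 M.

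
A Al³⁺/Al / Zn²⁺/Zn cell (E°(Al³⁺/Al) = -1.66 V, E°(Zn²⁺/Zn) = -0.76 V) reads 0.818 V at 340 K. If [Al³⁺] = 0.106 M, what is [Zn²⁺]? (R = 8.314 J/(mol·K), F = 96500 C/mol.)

From the Nernst equation, ln Q = nF(E° − E)/RT = 6×96500×(0.90 − 0.818)/(8.314×340) = 16.796, so Q = 1.97 × 10^7.
With Q = [Al³⁺]^2/[Zn²⁺]^3 and the known concentrations, [Zn²⁺]^3 in the denominator gives [Zn²⁺] = 8.3 × 10^-4 M.

8.3 × 10^-4 M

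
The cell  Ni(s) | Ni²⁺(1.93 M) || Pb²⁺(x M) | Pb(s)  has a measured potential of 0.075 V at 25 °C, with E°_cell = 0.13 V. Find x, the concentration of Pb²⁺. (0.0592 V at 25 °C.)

0.027 M

From the Nernst equation, log Q = n(E° − E)/0.0592 = 2(0.13 − 0.075)/0.0592 = 1.858, so Q = 72.1.
With Q = [Ni²⁺]/[Pb²⁺] and the known concentrations, [Pb²⁺] in the denominator gives [Pb²⁺] = 0.027 M.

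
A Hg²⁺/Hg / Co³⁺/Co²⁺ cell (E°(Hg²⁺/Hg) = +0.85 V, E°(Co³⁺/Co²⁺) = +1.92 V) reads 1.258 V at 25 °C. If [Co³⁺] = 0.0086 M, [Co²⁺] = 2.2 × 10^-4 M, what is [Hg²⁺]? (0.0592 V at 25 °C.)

6.8 × 10^-4 M

From the Nernst equation, log Q = n(E° − E)/0.0592 = 2(1.07 − 1.258)/0.0592 = -6.351, so Q = 4.45 × 10^-7.
With Q = [Hg²⁺]·[Co²⁺]^2/[Co³⁺]^2 and the known concentrations, [Hg²⁺] in the numerator gives [Hg²⁺] = 6.8 × 10^-4 M.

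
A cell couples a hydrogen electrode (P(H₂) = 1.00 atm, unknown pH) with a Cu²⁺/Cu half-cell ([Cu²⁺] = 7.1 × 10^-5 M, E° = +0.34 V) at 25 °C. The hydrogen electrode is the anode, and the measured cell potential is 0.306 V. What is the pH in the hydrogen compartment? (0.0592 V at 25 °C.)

pH = 1.50

E°_cell = 0.34 V and n = 2.
log Q = n(E° − E)/0.0592 = 2×(0.34 − 0.306)/0.0592 = 1.149.
With Q = [H⁺]^2 / ([Cu²⁺]·P(H₂)), solving for [H⁺] gives log[H⁺] = -1.500, so pH = 1.50.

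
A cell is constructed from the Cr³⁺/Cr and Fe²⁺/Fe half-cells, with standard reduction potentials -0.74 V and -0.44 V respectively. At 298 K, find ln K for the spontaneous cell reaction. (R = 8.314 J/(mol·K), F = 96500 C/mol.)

E°_cell = -0.44 − (-0.74) = 0.30 V, with n = 6 electrons transferred.
At equilibrium E = 0, so the Nernst equation gives ln K = nFE°/RT = (6)(96500)(0.30)/((8.314)(298)) = 70.11.

ln K = 70.1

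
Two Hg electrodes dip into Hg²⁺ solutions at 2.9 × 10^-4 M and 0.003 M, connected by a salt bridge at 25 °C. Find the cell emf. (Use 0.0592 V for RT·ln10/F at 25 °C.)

Both half-cells are Hg²⁺/Hg, so E°_cell = 0. The concentrated side is the cathode; the cell reaction moves Hg²⁺ from high to low concentration with n = 2.
Q = [Hg²⁺]_dilute/[Hg²⁺]_conc = 2.9 × 10^-4/0.003 = 0.0967.
E = 0 − (0.0592/2) log Q = −(0.0592/2)(-1.015) = 0.0300 V.

0.030 V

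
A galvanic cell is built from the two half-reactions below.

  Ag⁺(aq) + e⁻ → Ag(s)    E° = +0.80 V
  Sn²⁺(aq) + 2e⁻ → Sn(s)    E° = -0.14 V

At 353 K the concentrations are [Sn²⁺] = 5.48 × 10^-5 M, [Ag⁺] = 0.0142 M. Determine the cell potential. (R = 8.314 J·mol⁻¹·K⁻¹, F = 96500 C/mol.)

0.960 V

The Ag⁺/Ag couple has the higher reduction potential and acts as the cathode, so E°_cell = +0.80 − (-0.14) = 0.94 V.
Balancing electrons gives n = 2; the reaction quotient is Q = [Sn²⁺]/[Ag⁺]^2 = 0.272.
E = E° − (RT/nF) ln Q = 0.94 − (8.314×353)/(2×96500) × (-1.303) = 0.940 + 0.020 = 0.960 V.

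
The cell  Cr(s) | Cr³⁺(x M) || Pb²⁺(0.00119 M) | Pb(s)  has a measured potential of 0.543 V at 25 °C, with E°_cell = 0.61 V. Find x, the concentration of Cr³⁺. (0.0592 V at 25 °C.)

0.1 M

From the Nernst equation, log Q = n(E° − E)/0.0592 = 6(0.61 − 0.543)/0.0592 = 6.791, so Q = 6.17 × 10^6.
With Q = [Cr³⁺]^2/[Pb²⁺]^3 and the known concentrations, [Cr³⁺]^2 in the numerator gives [Cr³⁺] = 0.1 M.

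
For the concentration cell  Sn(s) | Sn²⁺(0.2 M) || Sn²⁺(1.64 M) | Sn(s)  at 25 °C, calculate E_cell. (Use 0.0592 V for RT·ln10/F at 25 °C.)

Both half-cells are Sn²⁺/Sn, so E°_cell = 0. The concentrated side is the cathode; the cell reaction moves Sn²⁺ from high to low concentration with n = 2.
Q = [Sn²⁺]_dilute/[Sn²⁺]_conc = 0.2/1.64 = 0.122.
E = 0 − (0.0592/2) log Q = −(0.0592/2)(-0.914) = 0.0271 V.

0.027 V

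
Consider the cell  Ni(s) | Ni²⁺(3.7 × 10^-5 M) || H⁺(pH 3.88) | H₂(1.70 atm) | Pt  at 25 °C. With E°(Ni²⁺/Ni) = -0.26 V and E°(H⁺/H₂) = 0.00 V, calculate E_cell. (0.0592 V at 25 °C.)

0.15 V

The hydrogen couple is the cathode, so E°_cell = 0.26 V; n = 2.
[H⁺] = 10^(−3.88) = 1.3 × 10^-4 M, and Q = [Ni²⁺]·P(H₂) / [H⁺]^2 = 3620.
E = E° − (0.0592/2) log Q = 0.26 − (0.0592/2)(3.559) = 0.155 V.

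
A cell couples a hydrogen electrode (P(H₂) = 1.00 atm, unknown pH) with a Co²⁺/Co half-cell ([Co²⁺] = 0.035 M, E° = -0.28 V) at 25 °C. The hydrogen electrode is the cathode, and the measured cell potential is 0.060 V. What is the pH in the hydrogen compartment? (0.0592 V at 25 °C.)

E°_cell = 0.28 V and n = 2.
log Q = n(E° − E)/0.0592 = 2×(0.28 − 0.060)/0.0592 = 7.432.
With Q = [Co²⁺]·P(H₂) / [H⁺]^2, solving for [H⁺] gives log[H⁺] = -4.444, so pH = 4.44.

pH = 4.44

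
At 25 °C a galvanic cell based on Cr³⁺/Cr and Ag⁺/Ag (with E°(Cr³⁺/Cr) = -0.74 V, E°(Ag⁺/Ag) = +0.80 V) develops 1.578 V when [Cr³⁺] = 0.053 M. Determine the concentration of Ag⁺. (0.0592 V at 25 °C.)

1.6 M

From the Nernst equation, log Q = n(E° − E)/0.0592 = 3(1.54 − 1.578)/0.0592 = -1.926, so Q = 0.0119.
With Q = [Cr³⁺]/[Ag⁺]^3 and the known concentrations, [Ag⁺]^3 in the denominator gives [Ag⁺] = 1.6 M.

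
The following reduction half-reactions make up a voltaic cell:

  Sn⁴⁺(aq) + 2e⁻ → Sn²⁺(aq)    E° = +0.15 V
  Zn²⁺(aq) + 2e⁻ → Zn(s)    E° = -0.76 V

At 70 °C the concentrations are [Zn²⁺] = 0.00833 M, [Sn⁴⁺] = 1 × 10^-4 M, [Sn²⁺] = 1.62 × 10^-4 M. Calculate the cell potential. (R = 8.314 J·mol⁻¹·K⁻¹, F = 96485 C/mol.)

0.974 V

The Sn⁴⁺/Sn²⁺ couple has the higher reduction potential and acts as the cathode, so E°_cell = +0.15 − (-0.76) = 0.91 V.
Balancing electrons gives n = 2; the reaction quotient is Q = [Zn²⁺]·[Sn²⁺]/[Sn⁴⁺] = 0.0135.
E = E° − (RT/nF) ln Q = 0.91 − (8.314×343)/(2×96485) × (-4.305) = 0.910 + 0.064 = 0.974 V.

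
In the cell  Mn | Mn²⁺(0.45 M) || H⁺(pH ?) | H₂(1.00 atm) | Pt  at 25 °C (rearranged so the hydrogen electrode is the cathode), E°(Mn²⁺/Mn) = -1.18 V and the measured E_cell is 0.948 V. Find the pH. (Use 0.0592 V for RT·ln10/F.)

E°_cell = 1.18 V and n = 2.
log Q = n(E° − E)/0.0592 = 2×(1.18 − 0.948)/0.0592 = 7.838.
With Q = [Mn²⁺]·P(H₂) / [H⁺]^2, solving for [H⁺] gives log[H⁺] = -4.092, so pH = 4.09.

pH = 4.09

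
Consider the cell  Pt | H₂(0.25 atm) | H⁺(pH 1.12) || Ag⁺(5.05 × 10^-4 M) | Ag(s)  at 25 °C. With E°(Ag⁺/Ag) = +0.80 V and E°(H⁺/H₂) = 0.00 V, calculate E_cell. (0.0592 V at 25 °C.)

0.65 V

The Ag⁺/Ag couple is the cathode, so E°_cell = 0.80 V; n = 2.
[H⁺] = 10^(−1.12) = 0.076 M, and Q = [H⁺]^2 / ([Ag⁺]^2·P(H₂)) = 9.03 × 10^4.
E = E° − (0.0592/2) log Q = 0.80 − (0.0592/2)(4.955) = 0.653 V.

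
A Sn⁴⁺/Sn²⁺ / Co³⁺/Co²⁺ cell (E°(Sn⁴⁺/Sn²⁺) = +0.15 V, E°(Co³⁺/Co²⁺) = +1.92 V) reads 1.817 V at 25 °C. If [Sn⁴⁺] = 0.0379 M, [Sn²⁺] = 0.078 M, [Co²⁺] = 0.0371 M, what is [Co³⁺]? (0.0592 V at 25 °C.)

From the Nernst equation, log Q = n(E° − E)/0.0592 = 2(1.77 − 1.817)/0.0592 = -1.588, so Q = 0.0258.
With Q = [Sn⁴⁺]·[Co²⁺]^2/([Sn²⁺]·[Co³⁺]^2) and the known concentrations, [Co³⁺]^2 in the denominator gives [Co³⁺] = 0.16 M.

0.16 M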